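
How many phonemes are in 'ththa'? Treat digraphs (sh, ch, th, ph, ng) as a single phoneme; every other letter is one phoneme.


Parsing 'ththa' greedily, digraphs first:
  'th' -> digraph (1 consonant phoneme) (phonemes so far: 1)
  'th' -> digraph (1 consonant phoneme) (phonemes so far: 2)
  'a' -> vowel phoneme (phonemes so far: 3)
Total phonemes: 3

3


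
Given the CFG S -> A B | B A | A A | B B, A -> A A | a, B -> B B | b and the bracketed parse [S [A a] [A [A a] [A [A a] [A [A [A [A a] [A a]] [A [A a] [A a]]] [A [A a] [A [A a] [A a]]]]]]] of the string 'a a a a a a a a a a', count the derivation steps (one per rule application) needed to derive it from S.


Every bracketed nonterminal node [X ...] in the tree is produced by exactly one rule application.
Reading the tree off as a leftmost derivation:
  Step 1: S  =>  A A   (applied S -> A A)
  Step 2: A A  =>  a A   (applied A -> a)
  Step 3: a A  =>  a A A   (applied A -> A A)
  Step 4: a A A  =>  a a A   (applied A -> a)
  Step 5: a a A  =>  a a A A   (applied A -> A A)
  Step 6: a a A A  =>  a a a A   (applied A -> a)
  Step 7: a a a A  =>  a a a A A   (applied A -> A A)
  Step 8: a a a A A  =>  a a a A A A   (applied A -> A A)
  Step 9: a a a A A A  =>  a a a A A A A   (applied A -> A A)
  Step 10: a a a A A A A  =>  a a a a A A A   (applied A -> a)
  Step 11: a a a a A A A  =>  a a a a a A A   (applied A -> a)
  Step 12: a a a a a A A  =>  a a a a a A A A   (applied A -> A A)
  Step 13: a a a a a A A A  =>  a a a a a a A A   (applied A -> a)
  Step 14: a a a a a a A A  =>  a a a a a a a A   (applied A -> a)
  Step 15: a a a a a a a A  =>  a a a a a a a A A   (applied A -> A A)
  Step 16: a a a a a a a A A  =>  a a a a a a a a A   (applied A -> a)
  Step 17: a a a a a a a a A  =>  a a a a a a a a A A   (applied A -> A A)
  Step 18: a a a a a a a a A A  =>  a a a a a a a a a A   (applied A -> a)
  Step 19: a a a a a a a a a A  =>  a a a a a a a a a a   (applied A -> a)
Final yield: a a a a a a a a a a
Total rewrite steps: 19

19


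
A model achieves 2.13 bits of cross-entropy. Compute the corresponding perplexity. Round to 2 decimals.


Perplexity formula: PP = 2^H
H = 2.13
PP = 2^2.13
Decompose: 2^2.13 = 2^2 * 2^0.13
2^2 = 4, 2^0.13 ~ 1.0942937
PP ~ 4 * 1.0942937 = 4.3771748
Rounded to 2 decimals: 4.38

4.38


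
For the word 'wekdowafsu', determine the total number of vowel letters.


Scanning each character of 'wekdowafsu':
  Position 1: 'w' -> consonant (running count: 0)
  Position 2: 'e' -> vowel (running count: 1)
  Position 3: 'k' -> consonant (running count: 1)
  Position 4: 'd' -> consonant (running count: 1)
  Position 5: 'o' -> vowel (running count: 2)
  Position 6: 'w' -> consonant (running count: 2)
  Position 7: 'a' -> vowel (running count: 3)
  Position 8: 'f' -> consonant (running count: 3)
  Position 9: 's' -> consonant (running count: 3)
  Position 10: 'u' -> vowel (running count: 4)
Total vowels: 4

4


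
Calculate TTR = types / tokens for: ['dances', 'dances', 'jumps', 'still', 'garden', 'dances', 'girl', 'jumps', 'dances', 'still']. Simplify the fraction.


Tokens: 10
Unique types: ('dances', 'garden', 'girl', 'jumps', 'still') = 5
TTR = 5/10
Simplify: divide both by 5 -> 1/2
TTR = 1/2

1/2


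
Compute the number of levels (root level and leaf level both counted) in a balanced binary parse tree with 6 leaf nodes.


In a balanced binary tree with n leaves the deepest leaf is ceil(log2(n)) edges below the root,
so counting node levels inclusive of root and leaves gives ceil(log2(n)) + 1 levels.
log2(6) = 2.5850
ceil(2.5850) = 3
levels = 3 + 1 = 4

4


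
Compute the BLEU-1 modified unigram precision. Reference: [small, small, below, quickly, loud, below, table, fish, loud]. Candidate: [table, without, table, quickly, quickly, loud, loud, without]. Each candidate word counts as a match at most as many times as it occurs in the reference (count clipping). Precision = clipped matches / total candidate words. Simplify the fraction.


Reference word counts: {'below': 2, 'fish': 1, 'loud': 2, 'quickly': 1, 'small': 2, 'table': 1}
Checking each candidate word (with clipping):
  'table' -> in reference (ref count 1, used 1/1) -> match (matches: 1)
  'without' -> not in reference -> no match (matches: 1)
  'table' -> ref count 1 already used up (1/1) -> clipped, no match (matches: 1)
  'quickly' -> in reference (ref count 1, used 1/1) -> match (matches: 2)
  'quickly' -> ref count 1 already used up (1/1) -> clipped, no match (matches: 2)
  'loud' -> in reference (ref count 2, used 1/2) -> match (matches: 3)
  'loud' -> in reference (ref count 2, used 2/2) -> match (matches: 4)
  'without' -> not in reference -> no match (matches: 4)
Clipped matches: 4, Candidate length: 8
Precision = 4/8 = 1/2

1/2


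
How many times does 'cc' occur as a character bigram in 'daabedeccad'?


Scanning 'daabedeccad' for bigram 'cc':
  Position 0: 'da' -> no
  Position 1: 'aa' -> no
  Position 2: 'ab' -> no
  Position 3: 'be' -> no
  Position 4: 'ed' -> no
  Position 5: 'de' -> no
  Position 6: 'ec' -> no
  Position 7: 'cc' -> MATCH
  Position 8: 'ca' -> no
  Position 9: 'ad' -> no
Total matches: 1

1


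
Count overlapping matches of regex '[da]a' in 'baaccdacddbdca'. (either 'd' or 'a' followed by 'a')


Pattern: [da]a means either 'd' or 'a' followed by 'a'.
Scanning 'baaccdacddbdca' position-by-position:
  Pos 0: window 'ba' -> no
  Pos 1: window 'aa' -> MATCH
  Pos 2: window 'ac' -> no
  Pos 3: window 'cc' -> no
  Pos 4: window 'cd' -> no
  Pos 5: window 'da' -> MATCH
  Pos 6: window 'ac' -> no
  Pos 7: window 'cd' -> no
  Pos 8: window 'dd' -> no
  Pos 9: window 'db' -> no
  Pos 10: window 'bd' -> no
  Pos 11: window 'dc' -> no
  Pos 12: window 'ca' -> no
  Pos 13: window 'a' -> no
Total matches: 2

2


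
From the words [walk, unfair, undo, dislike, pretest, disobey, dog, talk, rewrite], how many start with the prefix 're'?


Checking each word for prefix 're':
  'walk' -> no (count: 0)
  'unfair' -> no (count: 0)
  'undo' -> no (count: 0)
  'dislike' -> no (count: 0)
  'pretest' -> no (count: 0)
  'disobey' -> no (count: 0)
  'dog' -> no (count: 0)
  'talk' -> no (count: 0)
  'rewrite' -> YES, starts with 're' (count: 1)
Total with prefix 're': 1

1


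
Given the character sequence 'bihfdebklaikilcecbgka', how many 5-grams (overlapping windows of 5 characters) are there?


String 'bihfdebklaikilcecbgka' has length L = 21.
Number of overlapping n-grams = L - n + 1
Substituting: 21 - 5 + 1 = 17

17


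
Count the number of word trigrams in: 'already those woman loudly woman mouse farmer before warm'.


Word trigrams from [9] words:
  Trigram 1: (already those woman)
  Trigram 2: (those woman loudly)
  Trigram 3: (woman loudly woman)
  Trigram 4: (loudly woman mouse)
  Trigram 5: (woman mouse farmer)
  Trigram 6: (mouse farmer before)
  Trigram 7: (farmer before warm)
Total word trigrams: 9 - 2 = 7

7


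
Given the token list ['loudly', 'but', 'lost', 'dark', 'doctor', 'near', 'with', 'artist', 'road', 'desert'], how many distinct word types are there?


Listing all tokens and tracking unique types:
  Token 1: 'loudly' -> NEW (unique so far: 1)
  Token 2: 'but' -> NEW (unique so far: 2)
  Token 3: 'lost' -> NEW (unique so far: 3)
  Token 4: 'dark' -> NEW (unique so far: 4)
  Token 5: 'doctor' -> NEW (unique so far: 5)
  Token 6: 'near' -> NEW (unique so far: 6)
  Token 7: 'with' -> NEW (unique so far: 7)
  Token 8: 'artist' -> NEW (unique so far: 8)
  Token 9: 'road' -> NEW (unique so far: 9)
  Token 10: 'desert' -> NEW (unique so far: 10)
Unique types: ('artist', 'but', 'dark', 'desert', 'doctor', 'lost', 'loudly', 'near', 'road', 'with')
Vocabulary size: 10

10


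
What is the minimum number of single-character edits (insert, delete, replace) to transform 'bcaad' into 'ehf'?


Building DP table for s1='bcaad' (len 5) and s2='ehf' (len 3):
       e  h  f
    0  1  2  3
  b 1  1  2  3
  c 2  2  2  3
  a 3  3  3  3
  a 4  4  4  4
  d 5  5  5  5
Edit distance = dp[5][3] = 5

5


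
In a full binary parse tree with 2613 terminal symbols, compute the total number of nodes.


Leaf nodes (terminals): 2613
Internal nodes = n - 1 = 2613 - 1 = 2612
Total = leaves + internal = 2613 + 2612 = 5225

5225


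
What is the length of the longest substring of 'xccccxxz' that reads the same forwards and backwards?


Scanning 'xccccxxz' for palindromic substrings.
Substring at positions 0-5: 'xccccx'.
Check: reverse('xccccx') = 'xccccx' -> palindrome confirmed.
Neighbouring characters ('-' / 'x') break symmetry, so it cannot extend further.
No longer palindromic substring exists; longest length = 6

6


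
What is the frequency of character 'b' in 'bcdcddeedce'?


Scanning 'bcdcddeedce' for 'b':
  Position 0: 'b' -> MATCH (count: 1)
Total occurrences of 'b': 1

1


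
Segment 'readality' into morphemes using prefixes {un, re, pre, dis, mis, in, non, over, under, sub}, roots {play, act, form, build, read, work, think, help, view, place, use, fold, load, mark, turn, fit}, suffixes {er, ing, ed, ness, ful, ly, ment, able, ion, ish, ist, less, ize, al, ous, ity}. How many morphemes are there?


Segmenting 'readality' against the inventory:
  'read' -> root (morpheme 1)
  'al' -> suffix (morpheme 2)
  'ity' -> suffix (morpheme 3)
Total morphemes: 3

3


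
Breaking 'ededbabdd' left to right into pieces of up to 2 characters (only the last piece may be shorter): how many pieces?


'ededbabdd' has 9 characters.
Chunking with max size 2:
  Chunk 1: 'ed' (positions 0-1)
  Chunk 2: 'ed' (positions 2-3)
  Chunk 3: 'ba' (positions 4-5)
  Chunk 4: 'bd' (positions 6-7)
  Chunk 5: 'd' (positions 8-8)
Total chunks: ceil(9 / 2) = 5

5


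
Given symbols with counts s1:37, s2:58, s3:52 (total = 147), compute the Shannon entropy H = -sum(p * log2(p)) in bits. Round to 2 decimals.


Computing entropy H = -sum(p_i * log2(p_i)):
  s1: p = 37/147 = 0.2517, -p*log2(p) = 0.5009
  s2: p = 58/147 = 0.3946, -p*log2(p) = 0.5294
  s3: p = 52/147 = 0.3537, -p*log2(p) = 0.5303
H = sum of terms = 1.5606
Rounded to 2 decimals: 1.56

1.56


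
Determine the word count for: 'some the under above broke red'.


Counting words by splitting on spaces:
  Word 1: 'some'
  Word 2: 'the'
  Word 3: 'under'
  Word 4: 'above'
  Word 5: 'broke'
  Word 6: 'red'
Total words: 6

6


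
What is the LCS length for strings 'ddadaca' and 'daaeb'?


DP table for LCS of 'ddadaca' and 'daaeb':
       d  a  a  e  b
    0  0  0  0  0  0
  d 0  1  1  1  1  1
  d 0  1  1  1  1  1
  a 0  1  2  2  2  2
  d 0  1  2  2  2  2
  a 0  1  2  3  3  3
  c 0  1  2  3  3  3
  a 0  1  2  3  3  3
LCS: 'daa'
LCS length = 3

3


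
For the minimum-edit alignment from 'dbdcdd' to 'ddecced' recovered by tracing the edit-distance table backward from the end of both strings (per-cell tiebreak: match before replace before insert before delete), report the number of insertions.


Edit distance = 4. Backtracking from cell (6, 7) with preference match > replace > insert > delete,
then listing the resulting alignment 'dbdcdd' -> 'ddecced' left to right:
  Step 1: insert 'd' [insertion #1]
  Step 2: keep 'd'
  Step 3: replace b->e
  Step 4: replace d->c
  Step 5: keep 'c'
  Step 6: replace d->e
  Step 7: keep 'd'
Total insertions: 1

1


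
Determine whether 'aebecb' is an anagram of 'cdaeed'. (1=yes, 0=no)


Sort characters of 'aebecb': 'abbcee'
Sort characters of 'cdaeed': 'acddee'
Sorted forms differ -> they are NOT anagrams
Result: 0

0


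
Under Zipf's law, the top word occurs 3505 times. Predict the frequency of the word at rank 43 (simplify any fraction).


Zipf's law: freq(rank) = f1 / rank
f1 = 3505, rank = 43
freq = 3505 / 43
GCD(3505, 43) = 1
Simplified: 3505/43

3505/43


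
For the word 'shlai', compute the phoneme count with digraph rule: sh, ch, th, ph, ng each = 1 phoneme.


Parsing 'shlai' greedily, digraphs first:
  'sh' -> digraph (1 consonant phoneme) (phonemes so far: 1)
  'l' -> consonant phoneme (phonemes so far: 2)
  'a' -> vowel phoneme (phonemes so far: 3)
  'i' -> vowel phoneme (phonemes so far: 4)
Total phonemes: 4

4


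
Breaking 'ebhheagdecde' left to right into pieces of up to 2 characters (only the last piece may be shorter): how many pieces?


'ebhheagdecde' has 12 characters.
Chunking with max size 2:
  Chunk 1: 'eb' (positions 0-1)
  Chunk 2: 'hh' (positions 2-3)
  Chunk 3: 'ea' (positions 4-5)
  Chunk 4: 'gd' (positions 6-7)
  Chunk 5: 'ec' (positions 8-9)
  Chunk 6: 'de' (positions 10-11)
Total chunks: ceil(12 / 2) = 6

6


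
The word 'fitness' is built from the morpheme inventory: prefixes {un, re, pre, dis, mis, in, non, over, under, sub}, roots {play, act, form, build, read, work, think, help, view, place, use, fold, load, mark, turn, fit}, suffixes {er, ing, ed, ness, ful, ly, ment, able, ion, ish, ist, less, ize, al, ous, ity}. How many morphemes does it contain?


Segmenting 'fitness' against the inventory:
  'fit' -> root (morpheme 1)
  'ness' -> suffix (morpheme 2)
Total morphemes: 2

2


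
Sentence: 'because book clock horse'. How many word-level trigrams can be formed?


Word trigrams from [4] words:
  Trigram 1: (because book clock)
  Trigram 2: (book clock horse)
Total word trigrams: 4 - 2 = 2

2


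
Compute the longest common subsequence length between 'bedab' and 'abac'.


DP table for LCS of 'bedab' and 'abac':
       a  b  a  c
    0  0  0  0  0
  b 0  0  1  1  1
  e 0  0  1  1  1
  d 0  0  1  1  1
  a 0  1  1  2  2
  b 0  1  2  2  2
LCS: 'ba'
LCS length = 2

2


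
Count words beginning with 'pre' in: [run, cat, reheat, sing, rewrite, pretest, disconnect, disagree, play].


Checking each word for prefix 'pre':
  'run' -> no (count: 0)
  'cat' -> no (count: 0)
  'reheat' -> no (count: 0)
  'sing' -> no (count: 0)
  'rewrite' -> no (count: 0)
  'pretest' -> YES, starts with 'pre' (count: 1)
  'disconnect' -> no (count: 1)
  'disagree' -> no (count: 1)
  'play' -> no (count: 1)
Total with prefix 'pre': 1

1


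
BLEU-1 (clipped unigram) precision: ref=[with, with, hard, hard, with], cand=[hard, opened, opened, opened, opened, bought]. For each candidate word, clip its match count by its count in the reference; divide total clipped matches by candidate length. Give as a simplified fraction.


Reference word counts: {'hard': 2, 'with': 3}
Checking each candidate word (with clipping):
  'hard' -> in reference (ref count 2, used 1/2) -> match (matches: 1)
  'opened' -> not in reference -> no match (matches: 1)
  'opened' -> not in reference -> no match (matches: 1)
  'opened' -> not in reference -> no match (matches: 1)
  'opened' -> not in reference -> no match (matches: 1)
  'bought' -> not in reference -> no match (matches: 1)
Clipped matches: 1, Candidate length: 6
Precision = 1/6

1/6


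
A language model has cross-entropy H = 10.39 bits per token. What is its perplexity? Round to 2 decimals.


Perplexity formula: PP = 2^H
H = 10.39
PP = 2^10.39
Decompose: 2^10.39 = 2^10 * 2^0.39
2^10 = 1024, 2^0.39 ~ 1.3103934
PP ~ 1024 * 1.3103934 = 1341.8428416
Rounded to 2 decimals: 1341.84

1341.84


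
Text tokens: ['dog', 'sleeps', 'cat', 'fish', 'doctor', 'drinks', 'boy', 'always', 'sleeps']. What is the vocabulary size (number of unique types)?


Listing all tokens and tracking unique types:
  Token 1: 'dog' -> NEW (unique so far: 1)
  Token 2: 'sleeps' -> NEW (unique so far: 2)
  Token 3: 'cat' -> NEW (unique so far: 3)
  Token 4: 'fish' -> NEW (unique so far: 4)
  Token 5: 'doctor' -> NEW (unique so far: 5)
  Token 6: 'drinks' -> NEW (unique so far: 6)
  Token 7: 'boy' -> NEW (unique so far: 7)
  Token 8: 'always' -> NEW (unique so far: 8)
  Token 9: 'sleeps' -> duplicate (unique so far: 8)
Unique types: ('always', 'boy', 'cat', 'doctor', 'dog', 'drinks', 'fish', 'sleeps')
Vocabulary size: 8

8


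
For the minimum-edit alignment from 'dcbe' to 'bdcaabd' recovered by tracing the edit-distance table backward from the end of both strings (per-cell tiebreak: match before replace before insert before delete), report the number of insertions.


Edit distance = 4. Backtracking from cell (4, 7) with preference match > replace > insert > delete,
then listing the resulting alignment 'dcbe' -> 'bdcaabd' left to right:
  Step 1: insert 'b' [insertion #1]
  Step 2: keep 'd'
  Step 3: keep 'c'
  Step 4: insert 'a' [insertion #2]
  Step 5: insert 'a' [insertion #3]
  Step 6: keep 'b'
  Step 7: replace e->d
Total insertions: 3

3


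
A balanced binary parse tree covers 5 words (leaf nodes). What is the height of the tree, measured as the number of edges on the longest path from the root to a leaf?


In a balanced binary tree with n leaves the deepest leaf is ceil(log2(n)) edges below the root.
log2(5) = 2.3219
ceil(2.3219) = 3
height (edges) = 3

3


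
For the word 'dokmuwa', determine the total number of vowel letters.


Scanning each character of 'dokmuwa':
  Position 1: 'd' -> consonant (running count: 0)
  Position 2: 'o' -> vowel (running count: 1)
  Position 3: 'k' -> consonant (running count: 1)
  Position 4: 'm' -> consonant (running count: 1)
  Position 5: 'u' -> vowel (running count: 2)
  Position 6: 'w' -> consonant (running count: 2)
  Position 7: 'a' -> vowel (running count: 3)
Total vowels: 3

3


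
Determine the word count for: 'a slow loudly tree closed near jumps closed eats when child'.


Counting words by splitting on spaces:
  Word 1: 'a'
  Word 2: 'slow'
  Word 3: 'loudly'
  Word 4: 'tree'
  Word 5: 'closed'
  Word 6: 'near'
  Word 7: 'jumps'
  Word 8: 'closed'
  Word 9: 'eats'
  Word 10: 'when'
  Word 11: 'child'
Total words: 11

11


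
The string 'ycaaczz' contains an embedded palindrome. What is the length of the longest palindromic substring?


Scanning 'ycaaczz' for palindromic substrings.
Substring at positions 1-4: 'caac'.
Check: reverse('caac') = 'caac' -> palindrome confirmed.
Neighbouring characters ('y' / 'z') break symmetry, so it cannot extend further.
No longer palindromic substring exists; longest length = 4

4


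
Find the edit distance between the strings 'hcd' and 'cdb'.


Building DP table for s1='hcd' (len 3) and s2='cdb' (len 3):
       c  d  b
    0  1  2  3
  h 1  1  2  3
  c 2  1  2  3
  d 3  2  1  2
Edit distance = dp[3][3] = 2

2


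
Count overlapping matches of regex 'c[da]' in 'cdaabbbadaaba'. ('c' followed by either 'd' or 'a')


Pattern: c[da] means 'c' followed by either 'd' or 'a'.
Scanning 'cdaabbbadaaba' position-by-position:
  Pos 0: window 'cd' -> MATCH
  Pos 1: window 'da' -> no
  Pos 2: window 'aa' -> no
  Pos 3: window 'ab' -> no
  Pos 4: window 'bb' -> no
  Pos 5: window 'bb' -> no
  Pos 6: window 'ba' -> no
  Pos 7: window 'ad' -> no
  Pos 8: window 'da' -> no
  Pos 9: window 'aa' -> no
  Pos 10: window 'ab' -> no
  Pos 11: window 'ba' -> no
  Pos 12: window 'a' -> no
Total matches: 1

1


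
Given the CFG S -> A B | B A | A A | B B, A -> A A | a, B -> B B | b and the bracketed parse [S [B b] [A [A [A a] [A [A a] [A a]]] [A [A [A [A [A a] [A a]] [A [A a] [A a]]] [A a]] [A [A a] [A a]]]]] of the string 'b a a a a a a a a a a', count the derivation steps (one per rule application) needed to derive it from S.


Every bracketed nonterminal node [X ...] in the tree is produced by exactly one rule application.
Reading the tree off as a leftmost derivation:
  Step 1: S  =>  B A   (applied S -> B A)
  Step 2: B A  =>  b A   (applied B -> b)
  Step 3: b A  =>  b A A   (applied A -> A A)
  Step 4: b A A  =>  b A A A   (applied A -> A A)
  Step 5: b A A A  =>  b a A A   (applied A -> a)
  Step 6: b a A A  =>  b a A A A   (applied A -> A A)
  Step 7: b a A A A  =>  b a a A A   (applied A -> a)
  Step 8: b a a A A  =>  b a a a A   (applied A -> a)
  Step 9: b a a a A  =>  b a a a A A   (applied A -> A A)
  Step 10: b a a a A A  =>  b a a a A A A   (applied A -> A A)
  Step 11: b a a a A A A  =>  b a a a A A A A   (applied A -> A A)
  Step 12: b a a a A A A A  =>  b a a a A A A A A   (applied A -> A A)
  Step 13: b a a a A A A A A  =>  b a a a a A A A A   (applied A -> a)
  Step 14: b a a a a A A A A  =>  b a a a a a A A A   (applied A -> a)
  Step 15: b a a a a a A A A  =>  b a a a a a A A A A   (applied A -> A A)
  Step 16: b a a a a a A A A A  =>  b a a a a a a A A A   (applied A -> a)
  Step 17: b a a a a a a A A A  =>  b a a a a a a a A A   (applied A -> a)
  Step 18: b a a a a a a a A A  =>  b a a a a a a a a A   (applied A -> a)
  Step 19: b a a a a a a a a A  =>  b a a a a a a a a A A   (applied A -> A A)
  Step 20: b a a a a a a a a A A  =>  b a a a a a a a a a A   (applied A -> a)
  Step 21: b a a a a a a a a a A  =>  b a a a a a a a a a a   (applied A -> a)
Final yield: b a a a a a a a a a a
Total rewrite steps: 21

21


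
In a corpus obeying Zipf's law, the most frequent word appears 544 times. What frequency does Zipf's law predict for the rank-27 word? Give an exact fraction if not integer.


Zipf's law: freq(rank) = f1 / rank
f1 = 544, rank = 27
freq = 544 / 27
GCD(544, 27) = 1
Simplified: 544/27

544/27


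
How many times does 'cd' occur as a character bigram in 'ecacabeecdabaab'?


Scanning 'ecacabeecdabaab' for bigram 'cd':
  Position 0: 'ec' -> no
  Position 1: 'ca' -> no
  Position 2: 'ac' -> no
  Position 3: 'ca' -> no
  Position 4: 'ab' -> no
  Position 5: 'be' -> no
  Position 6: 'ee' -> no
  Position 7: 'ec' -> no
  Position 8: 'cd' -> MATCH
  Position 9: 'da' -> no
  Position 10: 'ab' -> no
  Position 11: 'ba' -> no
  Position 12: 'aa' -> no
  Position 13: 'ab' -> no
Total matches: 1

1


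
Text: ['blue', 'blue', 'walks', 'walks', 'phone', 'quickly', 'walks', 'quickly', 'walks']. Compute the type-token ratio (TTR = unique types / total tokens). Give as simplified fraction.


Tokens: 9
Unique types: ('blue', 'phone', 'quickly', 'walks') = 4
TTR = 4/9
Already in lowest terms.

4/9


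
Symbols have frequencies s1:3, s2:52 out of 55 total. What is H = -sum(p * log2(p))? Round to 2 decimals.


Computing entropy H = -sum(p_i * log2(p_i)):
  s1: p = 3/55 = 0.0545, -p*log2(p) = 0.2289
  s2: p = 52/55 = 0.9455, -p*log2(p) = 0.0765
H = sum of terms = 0.3054
Rounded to 2 decimals: 0.31

0.31


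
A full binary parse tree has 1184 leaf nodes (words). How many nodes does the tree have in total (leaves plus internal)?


Leaf nodes (terminals): 1184
Internal nodes = n - 1 = 1184 - 1 = 1183
Total = leaves + internal = 1184 + 1183 = 2367

2367


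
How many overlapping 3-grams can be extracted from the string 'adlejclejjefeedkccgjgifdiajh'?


String 'adlejclejjefeedkccgjgifdiajh' has length L = 28.
Number of overlapping n-grams = L - n + 1
Substituting: 28 - 3 + 1 = 26

26


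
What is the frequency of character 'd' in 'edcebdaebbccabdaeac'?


Scanning 'edcebdaebbccabdaeac' for 'd':
  Position 1: 'd' -> MATCH (count: 1)
  Position 5: 'd' -> MATCH (count: 2)
  Position 14: 'd' -> MATCH (count: 3)
Total occurrences of 'd': 3

3


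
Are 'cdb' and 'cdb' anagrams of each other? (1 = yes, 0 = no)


Sort characters of 'cdb': 'bcd'
Sort characters of 'cdb': 'bcd'
Sorted forms match -> they ARE anagrams
Result: 1

1


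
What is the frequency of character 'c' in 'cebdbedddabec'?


Scanning 'cebdbedddabec' for 'c':
  Position 0: 'c' -> MATCH (count: 1)
  Position 12: 'c' -> MATCH (count: 2)
Total occurrences of 'c': 2

2


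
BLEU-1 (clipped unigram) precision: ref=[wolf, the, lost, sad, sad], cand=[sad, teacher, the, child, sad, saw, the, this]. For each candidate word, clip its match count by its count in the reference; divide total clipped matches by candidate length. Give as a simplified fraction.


Reference word counts: {'lost': 1, 'sad': 2, 'the': 1, 'wolf': 1}
Checking each candidate word (with clipping):
  'sad' -> in reference (ref count 2, used 1/2) -> match (matches: 1)
  'teacher' -> not in reference -> no match (matches: 1)
  'the' -> in reference (ref count 1, used 1/1) -> match (matches: 2)
  'child' -> not in reference -> no match (matches: 2)
  'sad' -> in reference (ref count 2, used 2/2) -> match (matches: 3)
  'saw' -> not in reference -> no match (matches: 3)
  'the' -> ref count 1 already used up (1/1) -> clipped, no match (matches: 3)
  'this' -> not in reference -> no match (matches: 3)
Clipped matches: 3, Candidate length: 8
Precision = 3/8

3/8


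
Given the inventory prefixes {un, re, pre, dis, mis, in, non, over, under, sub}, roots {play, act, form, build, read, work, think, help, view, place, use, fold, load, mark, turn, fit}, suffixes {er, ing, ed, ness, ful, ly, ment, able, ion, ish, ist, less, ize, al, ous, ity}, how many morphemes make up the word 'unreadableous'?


Segmenting 'unreadableous' against the inventory:
  'un' -> prefix (morpheme 1)
  'read' -> root (morpheme 2)
  'able' -> suffix (morpheme 3)
  'ous' -> suffix (morpheme 4)
Total morphemes: 4

4


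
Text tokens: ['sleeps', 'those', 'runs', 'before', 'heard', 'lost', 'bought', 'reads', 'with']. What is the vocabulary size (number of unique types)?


Listing all tokens and tracking unique types:
  Token 1: 'sleeps' -> NEW (unique so far: 1)
  Token 2: 'those' -> NEW (unique so far: 2)
  Token 3: 'runs' -> NEW (unique so far: 3)
  Token 4: 'before' -> NEW (unique so far: 4)
  Token 5: 'heard' -> NEW (unique so far: 5)
  Token 6: 'lost' -> NEW (unique so far: 6)
  Token 7: 'bought' -> NEW (unique so far: 7)
  Token 8: 'reads' -> NEW (unique so far: 8)
  Token 9: 'with' -> NEW (unique so far: 9)
Unique types: ('before', 'bought', 'heard', 'lost', 'reads', 'runs', 'sleeps', 'those', 'with')
Vocabulary size: 9

9


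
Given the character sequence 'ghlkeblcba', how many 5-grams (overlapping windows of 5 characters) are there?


String 'ghlkeblcba' has length L = 10.
Number of overlapping n-grams = L - n + 1
Substituting: 10 - 5 + 1 = 6

6


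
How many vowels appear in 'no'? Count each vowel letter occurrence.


Scanning each character of 'no':
  Position 1: 'n' -> consonant (running count: 0)
  Position 2: 'o' -> vowel (running count: 1)
Total vowels: 1

1


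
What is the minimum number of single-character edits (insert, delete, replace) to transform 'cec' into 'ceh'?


Building DP table for s1='cec' (len 3) and s2='ceh' (len 3):
       c  e  h
    0  1  2  3
  c 1  0  1  2
  e 2  1  0  1
  c 3  2  1  1
Edit distance = dp[3][3] = 1

1


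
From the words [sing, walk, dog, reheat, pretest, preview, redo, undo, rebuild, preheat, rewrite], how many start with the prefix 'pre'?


Checking each word for prefix 'pre':
  'sing' -> no (count: 0)
  'walk' -> no (count: 0)
  'dog' -> no (count: 0)
  'reheat' -> no (count: 0)
  'pretest' -> YES, starts with 'pre' (count: 1)
  'preview' -> YES, starts with 'pre' (count: 2)
  'redo' -> no (count: 2)
  'undo' -> no (count: 2)
  'rebuild' -> no (count: 2)
  'preheat' -> YES, starts with 'pre' (count: 3)
  'rewrite' -> no (count: 3)
Total with prefix 'pre': 3

3


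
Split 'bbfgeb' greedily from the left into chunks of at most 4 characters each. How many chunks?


'bbfgeb' has 6 characters.
Chunking with max size 4:
  Chunk 1: 'bbfg' (positions 0-3)
  Chunk 2: 'eb' (positions 4-5)
Total chunks: ceil(6 / 4) = 2

2


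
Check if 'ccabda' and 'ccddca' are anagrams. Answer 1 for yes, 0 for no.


Sort characters of 'ccabda': 'aabccd'
Sort characters of 'ccddca': 'acccdd'
Sorted forms differ -> they are NOT anagrams
Result: 0

0


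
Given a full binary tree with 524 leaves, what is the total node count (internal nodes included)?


Leaf nodes (terminals): 524
Internal nodes = n - 1 = 524 - 1 = 523
Total = leaves + internal = 524 + 523 = 1047

1047


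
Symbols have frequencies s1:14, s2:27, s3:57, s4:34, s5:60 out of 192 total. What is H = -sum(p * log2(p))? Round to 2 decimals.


Computing entropy H = -sum(p_i * log2(p_i)):
  s1: p = 14/192 = 0.0729, -p*log2(p) = 0.2755
  s2: p = 27/192 = 0.1406, -p*log2(p) = 0.3980
  s3: p = 57/192 = 0.2969, -p*log2(p) = 0.5201
  s4: p = 34/192 = 0.1771, -p*log2(p) = 0.4423
  s5: p = 60/192 = 0.3125, -p*log2(p) = 0.5244
H = sum of terms = 2.1603
Rounded to 2 decimals: 2.16

2.16


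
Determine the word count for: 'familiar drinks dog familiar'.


Counting words by splitting on spaces:
  Word 1: 'familiar'
  Word 2: 'drinks'
  Word 3: 'dog'
  Word 4: 'familiar'
Total words: 4

4


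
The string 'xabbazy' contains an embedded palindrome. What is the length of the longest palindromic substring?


Scanning 'xabbazy' for palindromic substrings.
Substring at positions 1-4: 'abba'.
Check: reverse('abba') = 'abba' -> palindrome confirmed.
Neighbouring characters ('x' / 'z') break symmetry, so it cannot extend further.
No longer palindromic substring exists; longest length = 4

4


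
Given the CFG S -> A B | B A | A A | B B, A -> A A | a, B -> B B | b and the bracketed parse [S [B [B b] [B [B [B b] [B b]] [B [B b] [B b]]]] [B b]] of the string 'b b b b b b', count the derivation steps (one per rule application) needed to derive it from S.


Every bracketed nonterminal node [X ...] in the tree is produced by exactly one rule application.
Reading the tree off as a leftmost derivation:
  Step 1: S  =>  B B   (applied S -> B B)
  Step 2: B B  =>  B B B   (applied B -> B B)
  Step 3: B B B  =>  b B B   (applied B -> b)
  Step 4: b B B  =>  b B B B   (applied B -> B B)
  Step 5: b B B B  =>  b B B B B   (applied B -> B B)
  Step 6: b B B B B  =>  b b B B B   (applied B -> b)
  Step 7: b b B B B  =>  b b b B B   (applied B -> b)
  Step 8: b b b B B  =>  b b b B B B   (applied B -> B B)
  Step 9: b b b B B B  =>  b b b b B B   (applied B -> b)
  Step 10: b b b b B B  =>  b b b b b B   (applied B -> b)
  Step 11: b b b b b B  =>  b b b b b b   (applied B -> b)
Final yield: b b b b b b
Total rewrite steps: 11

11


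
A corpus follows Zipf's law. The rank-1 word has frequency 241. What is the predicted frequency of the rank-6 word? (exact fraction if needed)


Zipf's law: freq(rank) = f1 / rank
f1 = 241, rank = 6
freq = 241 / 6
GCD(241, 6) = 1
Simplified: 241/6

241/6


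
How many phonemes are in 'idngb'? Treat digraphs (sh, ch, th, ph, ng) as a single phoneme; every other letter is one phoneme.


Parsing 'idngb' greedily, digraphs first:
  'i' -> vowel phoneme (phonemes so far: 1)
  'd' -> consonant phoneme (phonemes so far: 2)
  'ng' -> digraph (1 consonant phoneme) (phonemes so far: 3)
  'b' -> consonant phoneme (phonemes so far: 4)
Total phonemes: 4

4


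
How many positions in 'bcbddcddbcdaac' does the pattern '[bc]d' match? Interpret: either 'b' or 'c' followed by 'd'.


Pattern: [bc]d means either 'b' or 'c' followed by 'd'.
Scanning 'bcbddcddbcdaac' position-by-position:
  Pos 0: window 'bc' -> no
  Pos 1: window 'cb' -> no
  Pos 2: window 'bd' -> MATCH
  Pos 3: window 'dd' -> no
  Pos 4: window 'dc' -> no
  Pos 5: window 'cd' -> MATCH
  Pos 6: window 'dd' -> no
  Pos 7: window 'db' -> no
  Pos 8: window 'bc' -> no
  Pos 9: window 'cd' -> MATCH
  Pos 10: window 'da' -> no
  Pos 11: window 'aa' -> no
  Pos 12: window 'ac' -> no
  Pos 13: window 'c' -> no
Total matches: 3

3


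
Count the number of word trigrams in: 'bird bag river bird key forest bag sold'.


Word trigrams from [8] words:
  Trigram 1: (bird bag river)
  Trigram 2: (bag river bird)
  Trigram 3: (river bird key)
  Trigram 4: (bird key forest)
  Trigram 5: (key forest bag)
  Trigram 6: (forest bag sold)
Total word trigrams: 8 - 2 = 6

6


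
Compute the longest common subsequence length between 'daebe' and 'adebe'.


DP table for LCS of 'daebe' and 'adebe':
       a  d  e  b  e
    0  0  0  0  0  0
  d 0  0  1  1  1  1
  a 0  1  1  1  1  1
  e 0  1  1  2  2  2
  b 0  1  1  2  3  3
  e 0  1  1  2  3  4
LCS: 'debe'
LCS length = 4

4


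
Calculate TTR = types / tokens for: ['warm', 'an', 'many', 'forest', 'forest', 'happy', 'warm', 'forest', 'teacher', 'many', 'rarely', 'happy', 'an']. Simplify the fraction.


Tokens: 13
Unique types: ('an', 'forest', 'happy', 'many', 'rarely', 'teacher', 'warm') = 7
TTR = 7/13
Already in lowest terms.

7/13


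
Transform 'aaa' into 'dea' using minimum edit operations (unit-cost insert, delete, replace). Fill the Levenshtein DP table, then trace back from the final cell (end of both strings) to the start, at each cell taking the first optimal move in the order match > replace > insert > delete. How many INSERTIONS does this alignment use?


Edit distance = 2. Backtracking from cell (3, 3) with preference match > replace > insert > delete,
then listing the resulting alignment 'aaa' -> 'dea' left to right:
  Step 1: replace a->d
  Step 2: replace a->e
  Step 3: keep 'a'
Total insertions: 0

0


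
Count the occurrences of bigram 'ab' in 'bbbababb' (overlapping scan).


Scanning 'bbbababb' for bigram 'ab':
  Position 0: 'bb' -> no
  Position 1: 'bb' -> no
  Position 2: 'ba' -> no
  Position 3: 'ab' -> MATCH
  Position 4: 'ba' -> no
  Position 5: 'ab' -> MATCH
  Position 6: 'bb' -> no
Total matches: 2

2


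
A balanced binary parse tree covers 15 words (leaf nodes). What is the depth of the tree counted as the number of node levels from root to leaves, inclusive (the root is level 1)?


In a balanced binary tree with n leaves the deepest leaf is ceil(log2(n)) edges below the root,
so counting node levels inclusive of root and leaves gives ceil(log2(n)) + 1 levels.
log2(15) = 3.9069
ceil(3.9069) = 4
levels = 4 + 1 = 5

5


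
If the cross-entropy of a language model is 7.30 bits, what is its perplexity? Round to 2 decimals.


Perplexity formula: PP = 2^H
H = 7.30
PP = 2^7.30
Decompose: 2^7.30 = 2^7 * 2^0.30
2^7 = 128, 2^0.30 ~ 1.2311444
PP ~ 128 * 1.2311444 = 157.5864832
Rounded to 2 decimals: 157.59

157.59


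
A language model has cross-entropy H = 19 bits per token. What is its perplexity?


Perplexity formula: PP = 2^H
H = 19
PP = 2^19
PP = 2^19 = 524288

524288


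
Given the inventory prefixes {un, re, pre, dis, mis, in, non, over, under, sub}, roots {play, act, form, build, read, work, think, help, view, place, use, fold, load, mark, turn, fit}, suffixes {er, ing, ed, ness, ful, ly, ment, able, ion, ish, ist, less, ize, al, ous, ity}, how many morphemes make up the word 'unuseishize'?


Segmenting 'unuseishize' against the inventory:
  'un' -> prefix (morpheme 1)
  'use' -> root (morpheme 2)
  'ish' -> suffix (morpheme 3)
  'ize' -> suffix (morpheme 4)
Total morphemes: 4

4


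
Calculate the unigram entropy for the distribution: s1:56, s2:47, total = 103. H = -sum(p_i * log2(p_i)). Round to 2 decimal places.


Computing entropy H = -sum(p_i * log2(p_i)):
  s1: p = 56/103 = 0.5437, -p*log2(p) = 0.4780
  s2: p = 47/103 = 0.4563, -p*log2(p) = 0.5165
H = sum of terms = 0.9945
Rounded to 2 decimals: 0.99

0.99


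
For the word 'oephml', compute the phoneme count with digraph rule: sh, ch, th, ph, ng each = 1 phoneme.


Parsing 'oephml' greedily, digraphs first:
  'o' -> vowel phoneme (phonemes so far: 1)
  'e' -> vowel phoneme (phonemes so far: 2)
  'ph' -> digraph (1 consonant phoneme) (phonemes so far: 3)
  'm' -> consonant phoneme (phonemes so far: 4)
  'l' -> consonant phoneme (phonemes so far: 5)
Total phonemes: 5

5


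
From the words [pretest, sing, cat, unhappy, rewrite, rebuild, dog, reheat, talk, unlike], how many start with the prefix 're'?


Checking each word for prefix 're':
  'pretest' -> no (count: 0)
  'sing' -> no (count: 0)
  'cat' -> no (count: 0)
  'unhappy' -> no (count: 0)
  'rewrite' -> YES, starts with 're' (count: 1)
  'rebuild' -> YES, starts with 're' (count: 2)
  'dog' -> no (count: 2)
  'reheat' -> YES, starts with 're' (count: 3)
  'talk' -> no (count: 3)
  'unlike' -> no (count: 3)
Total with prefix 're': 3

3


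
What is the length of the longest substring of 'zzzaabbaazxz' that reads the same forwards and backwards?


Scanning 'zzzaabbaazxz' for palindromic substrings.
Substring at positions 2-9: 'zaabbaaz'.
Check: reverse('zaabbaaz') = 'zaabbaaz' -> palindrome confirmed.
Neighbouring characters ('z' / 'x') break symmetry, so it cannot extend further.
No longer palindromic substring exists; longest length = 8

8


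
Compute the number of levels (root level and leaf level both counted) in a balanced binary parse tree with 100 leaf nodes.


In a balanced binary tree with n leaves the deepest leaf is ceil(log2(n)) edges below the root,
so counting node levels inclusive of root and leaves gives ceil(log2(n)) + 1 levels.
log2(100) = 6.6439
ceil(6.6439) = 7
levels = 7 + 1 = 8

8


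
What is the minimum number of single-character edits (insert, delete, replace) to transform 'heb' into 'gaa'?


Building DP table for s1='heb' (len 3) and s2='gaa' (len 3):
       g  a  a
    0  1  2  3
  h 1  1  2  3
  e 2  2  2  3
  b 3  3  3  3
Edit distance = dp[3][3] = 3

3


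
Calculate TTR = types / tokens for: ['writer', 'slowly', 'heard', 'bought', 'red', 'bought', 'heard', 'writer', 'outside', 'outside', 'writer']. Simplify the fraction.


Tokens: 11
Unique types: ('bought', 'heard', 'outside', 'red', 'slowly', 'writer') = 6
TTR = 6/11
Already in lowest terms.

6/11


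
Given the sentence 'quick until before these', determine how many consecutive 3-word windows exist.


Word trigrams from [4] words:
  Trigram 1: (quick until before)
  Trigram 2: (until before these)
Total word trigrams: 4 - 2 = 2

2


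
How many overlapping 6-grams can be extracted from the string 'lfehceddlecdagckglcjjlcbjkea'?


String 'lfehceddlecdagckglcjjlcbjkea' has length L = 28.
Number of overlapping n-grams = L - n + 1
Substituting: 28 - 6 + 1 = 23

23


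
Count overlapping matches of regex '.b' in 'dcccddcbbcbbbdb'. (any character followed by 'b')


Pattern: .b means any character followed by 'b'.
Scanning 'dcccddcbbcbbbdb' position-by-position:
  Pos 0: window 'dc' -> no
  Pos 1: window 'cc' -> no
  Pos 2: window 'cc' -> no
  Pos 3: window 'cd' -> no
  Pos 4: window 'dd' -> no
  Pos 5: window 'dc' -> no
  Pos 6: window 'cb' -> MATCH
  Pos 7: window 'bb' -> MATCH
  Pos 8: window 'bc' -> no
  Pos 9: window 'cb' -> MATCH
  Pos 10: window 'bb' -> MATCH
  Pos 11: window 'bb' -> MATCH
  Pos 12: window 'bd' -> no
  Pos 13: window 'db' -> MATCH
  Pos 14: window 'b' -> no
Total matches: 6

6


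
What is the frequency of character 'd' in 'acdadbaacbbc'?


Scanning 'acdadbaacbbc' for 'd':
  Position 2: 'd' -> MATCH (count: 1)
  Position 4: 'd' -> MATCH (count: 2)
Total occurrences of 'd': 2

2


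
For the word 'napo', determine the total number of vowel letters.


Scanning each character of 'napo':
  Position 1: 'n' -> consonant (running count: 0)
  Position 2: 'a' -> vowel (running count: 1)
  Position 3: 'p' -> consonant (running count: 1)
  Position 4: 'o' -> vowel (running count: 2)
Total vowels: 2

2


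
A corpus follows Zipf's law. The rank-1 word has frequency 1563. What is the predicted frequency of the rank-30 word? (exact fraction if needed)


Zipf's law: freq(rank) = f1 / rank
f1 = 1563, rank = 30
freq = 1563 / 30
GCD(1563, 30) = 3
Simplified: 521/10

521/10


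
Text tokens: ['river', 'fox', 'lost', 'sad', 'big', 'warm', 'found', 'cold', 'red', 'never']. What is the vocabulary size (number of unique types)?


Listing all tokens and tracking unique types:
  Token 1: 'river' -> NEW (unique so far: 1)
  Token 2: 'fox' -> NEW (unique so far: 2)
  Token 3: 'lost' -> NEW (unique so far: 3)
  Token 4: 'sad' -> NEW (unique so far: 4)
  Token 5: 'big' -> NEW (unique so far: 5)
  Token 6: 'warm' -> NEW (unique so far: 6)
  Token 7: 'found' -> NEW (unique so far: 7)
  Token 8: 'cold' -> NEW (unique so far: 8)
  Token 9: 'red' -> NEW (unique so far: 9)
  Token 10: 'never' -> NEW (unique so far: 10)
Unique types: ('big', 'cold', 'found', 'fox', 'lost', 'never', 'red', 'river', 'sad', 'warm')
Vocabulary size: 10

10


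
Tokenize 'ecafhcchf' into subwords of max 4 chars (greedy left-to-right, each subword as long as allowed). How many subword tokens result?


'ecafhcchf' has 9 characters.
Chunking with max size 4:
  Chunk 1: 'ecaf' (positions 0-3)
  Chunk 2: 'hcch' (positions 4-7)
  Chunk 3: 'f' (positions 8-8)
Total chunks: ceil(9 / 4) = 3

3


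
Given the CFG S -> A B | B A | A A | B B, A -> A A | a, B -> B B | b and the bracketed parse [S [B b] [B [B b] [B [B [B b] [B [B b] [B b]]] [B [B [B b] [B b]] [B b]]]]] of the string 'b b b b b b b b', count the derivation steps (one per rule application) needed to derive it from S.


Every bracketed nonterminal node [X ...] in the tree is produced by exactly one rule application.
Reading the tree off as a leftmost derivation:
  Step 1: S  =>  B B   (applied S -> B B)
  Step 2: B B  =>  b B   (applied B -> b)
  Step 3: b B  =>  b B B   (applied B -> B B)
  Step 4: b B B  =>  b b B   (applied B -> b)
  Step 5: b b B  =>  b b B B   (applied B -> B B)
  Step 6: b b B B  =>  b b B B B   (applied B -> B B)
  Step 7: b b B B B  =>  b b b B B   (applied B -> b)
  Step 8: b b b B B  =>  b b b B B B   (applied B -> B B)
  Step 9: b b b B B B  =>  b b b b B B   (applied B -> b)
  Step 10: b b b b B B  =>  b b b b b B   (applied B -> b)
  Step 11: b b b b b B  =>  b b b b b B B   (applied B -> B B)
  Step 12: b b b b b B B  =>  b b b b b B B B   (applied B -> B B)
  Step 13: b b b b b B B B  =>  b b b b b b B B   (applied B -> b)
  Step 14: b b b b b b B B  =>  b b b b b b b B   (applied B -> b)
  Step 15: b b b b b b b B  =>  b b b b b b b b   (applied B -> b)
Final yield: b b b b b b b b
Total rewrite steps: 15

15
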